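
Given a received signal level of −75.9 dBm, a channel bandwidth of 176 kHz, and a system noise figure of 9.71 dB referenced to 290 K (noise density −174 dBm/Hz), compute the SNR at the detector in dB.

35.9 dB

Noise floor: N = −174 + 10 log₁₀(B) + NF
10 log₁₀(1.76×10⁵) = 52.46 dB
N = −174 + 52.46 + 9.71 = −111.83 dBm
SNR = P_sig − N = −75.9 − (−111.83) = 35.93 dB → 35.9 dB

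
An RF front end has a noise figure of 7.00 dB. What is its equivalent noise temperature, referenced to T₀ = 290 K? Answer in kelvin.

1163 K

F = 10^(7.00/10) = 5.01187
T_e = (F − 1)·T₀ = (5.01187 − 1) × 290 = 1163 K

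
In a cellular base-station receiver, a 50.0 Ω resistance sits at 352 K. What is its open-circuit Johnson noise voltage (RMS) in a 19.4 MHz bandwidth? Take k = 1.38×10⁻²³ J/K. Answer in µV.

4.34 µV

V_n = √(4kTRB)
4kTRB = 4 × 1.38×10⁻²³ × 352 × 5.00×10¹ × 1.94×10⁷ = 1.88×10⁻¹¹ V²
V_n = √(1.88×10⁻¹¹) = 4.34×10⁻⁶ V = 4.34 µV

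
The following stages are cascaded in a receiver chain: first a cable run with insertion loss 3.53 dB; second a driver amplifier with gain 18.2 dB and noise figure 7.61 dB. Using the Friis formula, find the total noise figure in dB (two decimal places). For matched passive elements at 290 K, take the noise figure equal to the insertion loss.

11.14 dB

Convert to linear (a loss of L dB is a gain of −L dB): F_i = 10^(NF_i/10), G_i = 10^(G_i,dB/10)
  Stage 1: F_1 = 10^(3.53/10) = 2.254, G_1 = 10^(−3.53/10) = 0.4436
  Stage 2: F_2 = 10^(7.61/10) = 5.768, G_2 = 10^(18.2/10) = 66.07
Friis cascade:
  F = 2.254 + (5.768 − 1)/0.4436 = 13.00
NF = 10 log₁₀(13.00) = 11.14 dB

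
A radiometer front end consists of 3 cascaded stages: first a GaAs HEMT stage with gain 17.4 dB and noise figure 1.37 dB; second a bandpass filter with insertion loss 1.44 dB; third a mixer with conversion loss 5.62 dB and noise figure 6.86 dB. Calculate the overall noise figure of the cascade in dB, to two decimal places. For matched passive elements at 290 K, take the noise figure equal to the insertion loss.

1.69 dB

Convert to linear (a loss of L dB is a gain of −L dB): F_i = 10^(NF_i/10), G_i = 10^(G_i,dB/10)
  Stage 1: F_1 = 10^(1.37/10) = 1.371, G_1 = 10^(17.4/10) = 54.95
  Stage 2: F_2 = 10^(1.44/10) = 1.393, G_2 = 10^(−1.44/10) = 0.7178
  Stage 3: F_3 = 10^(6.86/10) = 4.853, G_3 = 10^(−5.62/10) = 0.2742
Friis cascade:
  F = 1.371 + (1.393 − 1)/54.95 + (4.853 − 1)/39.45 = 1.476
NF = 10 log₁₀(1.476) = 1.69 dB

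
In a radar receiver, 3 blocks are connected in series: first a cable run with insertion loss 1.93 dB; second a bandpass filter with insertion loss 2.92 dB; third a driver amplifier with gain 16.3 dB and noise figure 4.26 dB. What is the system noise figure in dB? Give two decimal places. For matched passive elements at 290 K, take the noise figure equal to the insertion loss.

9.11 dB

Convert to linear (a loss of L dB is a gain of −L dB): F_i = 10^(NF_i/10), G_i = 10^(G_i,dB/10)
  Stage 1: F_1 = 10^(1.93/10) = 1.560, G_1 = 10^(−1.93/10) = 0.6412
  Stage 2: F_2 = 10^(2.92/10) = 1.959, G_2 = 10^(−2.92/10) = 0.5105
  Stage 3: F_3 = 10^(4.26/10) = 2.667, G_3 = 10^(16.3/10) = 42.66
Friis cascade:
  F = 1.560 + (1.959 − 1)/0.6412 + (2.667 − 1)/0.3273 = 8.147
NF = 10 log₁₀(8.147) = 9.11 dB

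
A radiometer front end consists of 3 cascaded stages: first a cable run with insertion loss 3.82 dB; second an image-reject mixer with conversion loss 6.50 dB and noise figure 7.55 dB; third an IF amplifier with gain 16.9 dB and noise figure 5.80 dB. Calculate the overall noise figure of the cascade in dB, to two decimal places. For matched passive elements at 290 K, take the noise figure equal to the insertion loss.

16.42 dB

Convert to linear (a loss of L dB is a gain of −L dB): F_i = 10^(NF_i/10), G_i = 10^(G_i,dB/10)
  Stage 1: F_1 = 10^(3.82/10) = 2.410, G_1 = 10^(−3.82/10) = 0.4150
  Stage 2: F_2 = 10^(7.55/10) = 5.689, G_2 = 10^(−6.50/10) = 0.2239
  Stage 3: F_3 = 10^(5.80/10) = 3.802, G_3 = 10^(16.9/10) = 48.98
Friis cascade:
  F = 2.410 + (5.689 − 1)/0.4150 + (3.802 − 1)/0.09290 = 43.87
NF = 10 log₁₀(43.87) = 16.42 dB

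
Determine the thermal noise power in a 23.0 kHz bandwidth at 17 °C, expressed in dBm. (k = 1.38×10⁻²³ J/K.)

T = 17 °C + 273.15 = 290.15 K
P_n = kTB = 1.38×10⁻²³ × 290.15 × 2.30×10⁴ = 9.21×10⁻¹⁷ W
In dBm: 10 log₁₀(9.21×10⁻¹⁷ / 10⁻³) = −130.4 dBm

−130.4 dBm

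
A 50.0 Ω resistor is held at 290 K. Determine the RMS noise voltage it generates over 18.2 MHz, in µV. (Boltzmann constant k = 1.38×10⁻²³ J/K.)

3.82 µV

V_n = √(4kTRB)
4kTRB = 4 × 1.38×10⁻²³ × 290 × 5.00×10¹ × 1.82×10⁷ = 1.46×10⁻¹¹ V²
V_n = √(1.46×10⁻¹¹) = 3.82×10⁻⁶ V = 3.82 µV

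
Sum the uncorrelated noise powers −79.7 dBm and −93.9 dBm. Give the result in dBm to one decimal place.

Convert to linear, add, convert back:
P₁ = 1.07×10⁻¹¹ W, P₂ = 4.07×10⁻¹³ W
P_tot = 1.11×10⁻¹¹ W → 10 log₁₀(P_tot / 10⁻³) = −79.5 dBm

−79.5 dBm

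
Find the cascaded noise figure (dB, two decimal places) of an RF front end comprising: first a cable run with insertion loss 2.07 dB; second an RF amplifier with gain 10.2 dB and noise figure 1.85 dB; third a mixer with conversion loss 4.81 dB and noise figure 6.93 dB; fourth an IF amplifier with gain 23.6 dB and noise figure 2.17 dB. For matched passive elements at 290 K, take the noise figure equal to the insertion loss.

Convert to linear (a loss of L dB is a gain of −L dB): F_i = 10^(NF_i/10), G_i = 10^(G_i,dB/10)
  Stage 1: F_1 = 10^(2.07/10) = 1.611, G_1 = 10^(−2.07/10) = 0.6209
  Stage 2: F_2 = 10^(1.85/10) = 1.531, G_2 = 10^(10.2/10) = 10.47
  Stage 3: F_3 = 10^(6.93/10) = 4.932, G_3 = 10^(−4.81/10) = 0.3304
  Stage 4: F_4 = 10^(2.17/10) = 1.648, G_4 = 10^(23.6/10) = 229.1
Friis cascade:
  F = 1.611 + (1.531 − 1)/0.6209 + (4.932 − 1)/6.501 + (1.648 − 1)/2.148 = 3.373
NF = 10 log₁₀(3.373) = 5.28 dB

5.28 dB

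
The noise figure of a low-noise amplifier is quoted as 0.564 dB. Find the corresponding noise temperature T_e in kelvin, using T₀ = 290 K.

40.2 K

F = 10^(0.564/10) = 1.13868
T_e = (F − 1)·T₀ = (1.13868 − 1) × 290 = 40.2 K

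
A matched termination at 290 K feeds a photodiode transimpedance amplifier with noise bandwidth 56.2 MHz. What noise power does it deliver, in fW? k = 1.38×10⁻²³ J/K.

P_n = kTB = 1.38×10⁻²³ × 290 × 5.62×10⁷ = 2.25×10⁻¹³ W = 225 fW

225 fW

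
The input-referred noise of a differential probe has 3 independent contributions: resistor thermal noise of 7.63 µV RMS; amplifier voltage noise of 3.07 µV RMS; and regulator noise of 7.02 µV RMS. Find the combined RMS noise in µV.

Uncorrelated sources add in power (mean-square): V_tot = √(ΣV_i²)
V_tot = √[(7.63×10⁻⁶)² + (3.07×10⁻⁶)² + (7.02×10⁻⁶)²] = 1.08×10⁻⁵ V = 10.8 µV

10.8 µV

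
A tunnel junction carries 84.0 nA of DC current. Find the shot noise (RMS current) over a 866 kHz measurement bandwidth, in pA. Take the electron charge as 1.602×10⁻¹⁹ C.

153 pA

I_n = √(2qI·B)
2qI·B = 2 × 1.602×10⁻¹⁹ × 8.40×10⁻⁸ × 8.66×10⁵ = 2.33×10⁻²⁰ A²
I_n = √(2.33×10⁻²⁰) = 1.53×10⁻¹⁰ A = 153 pA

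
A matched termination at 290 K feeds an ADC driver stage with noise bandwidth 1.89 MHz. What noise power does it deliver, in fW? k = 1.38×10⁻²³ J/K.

P_n = kTB = 1.38×10⁻²³ × 290 × 1.89×10⁶ = 7.56×10⁻¹⁵ W = 7.56 fW

7.56 fW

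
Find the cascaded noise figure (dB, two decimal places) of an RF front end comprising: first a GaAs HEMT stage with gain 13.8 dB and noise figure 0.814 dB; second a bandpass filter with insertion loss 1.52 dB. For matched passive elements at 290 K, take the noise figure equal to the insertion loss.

0.88 dB

Convert to linear (a loss of L dB is a gain of −L dB): F_i = 10^(NF_i/10), G_i = 10^(G_i,dB/10)
  Stage 1: F_1 = 10^(0.814/10) = 1.206, G_1 = 10^(13.8/10) = 23.99
  Stage 2: F_2 = 10^(1.52/10) = 1.419, G_2 = 10^(−1.52/10) = 0.7047
Friis cascade:
  F = 1.206 + (1.419 − 1)/23.99 = 1.224
NF = 10 log₁₀(1.224) = 0.88 dB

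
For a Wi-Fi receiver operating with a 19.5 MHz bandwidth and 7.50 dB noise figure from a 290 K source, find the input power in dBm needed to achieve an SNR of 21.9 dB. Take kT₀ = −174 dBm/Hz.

−71.7 dBm

Sensitivity = −174 + 10 log₁₀(B) + NF + SNR_min
= −174 + 72.9 + 7.50 + 21.9
= −71.70 dBm → −71.7 dBm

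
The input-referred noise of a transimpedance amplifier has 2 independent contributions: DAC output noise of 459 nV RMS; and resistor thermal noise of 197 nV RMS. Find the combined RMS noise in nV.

Uncorrelated sources add in power (mean-square): V_tot = √(ΣV_i²)
V_tot = √[(4.59×10⁻⁷)² + (1.97×10⁻⁷)²] = 4.99×10⁻⁷ V = 499 nV

499 nV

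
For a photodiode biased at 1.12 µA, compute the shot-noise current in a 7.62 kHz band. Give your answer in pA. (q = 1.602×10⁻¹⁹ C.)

52.3 pA

I_n = √(2qI·B)
2qI·B = 2 × 1.602×10⁻¹⁹ × 1.12×10⁻⁶ × 7.62×10³ = 2.73×10⁻²¹ A²
I_n = √(2.73×10⁻²¹) = 5.23×10⁻¹¹ A = 52.3 pA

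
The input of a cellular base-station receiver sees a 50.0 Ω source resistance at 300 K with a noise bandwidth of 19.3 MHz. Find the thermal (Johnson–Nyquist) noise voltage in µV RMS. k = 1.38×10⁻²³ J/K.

V_n = √(4kTRB)
4kTRB = 4 × 1.38×10⁻²³ × 300 × 5.00×10¹ × 1.93×10⁷ = 1.60×10⁻¹¹ V²
V_n = √(1.60×10⁻¹¹) = 4.00×10⁻⁶ V = 4.00 µV

4.00 µV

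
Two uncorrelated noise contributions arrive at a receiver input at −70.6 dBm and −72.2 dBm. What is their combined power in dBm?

−68.3 dBm

Convert to linear, add, convert back:
P₁ = 8.71×10⁻¹¹ W, P₂ = 6.03×10⁻¹¹ W
P_tot = 1.47×10⁻¹⁰ W → 10 log₁₀(P_tot / 10⁻³) = −68.3 dBm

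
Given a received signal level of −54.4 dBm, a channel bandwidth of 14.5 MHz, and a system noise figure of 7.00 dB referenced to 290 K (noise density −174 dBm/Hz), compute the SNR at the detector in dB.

41.0 dB

Noise floor: N = −174 + 10 log₁₀(B) + NF
10 log₁₀(1.45×10⁷) = 71.61 dB
N = −174 + 71.61 + 7.00 = −95.39 dBm
SNR = P_sig − N = −54.4 − (−95.39) = 40.99 dB → 41.0 dB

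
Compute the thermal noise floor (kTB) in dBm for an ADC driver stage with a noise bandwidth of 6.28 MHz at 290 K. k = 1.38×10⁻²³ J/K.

−106.0 dBm

P_n = kTB = 1.38×10⁻²³ × 290 × 6.28×10⁶ = 2.51×10⁻¹⁴ W
In dBm: 10 log₁₀(2.51×10⁻¹⁴ / 10⁻³) = −106.0 dBm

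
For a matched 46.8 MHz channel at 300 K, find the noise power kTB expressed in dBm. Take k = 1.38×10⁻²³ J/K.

P_n = kTB = 1.38×10⁻²³ × 300 × 4.68×10⁷ = 1.94×10⁻¹³ W
In dBm: 10 log₁₀(1.94×10⁻¹³ / 10⁻³) = −97.1 dBm

−97.1 dBm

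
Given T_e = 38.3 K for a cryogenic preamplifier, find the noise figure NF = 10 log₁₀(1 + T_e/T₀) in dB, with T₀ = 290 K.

0.539 dB

F = 1 + T_e/T₀ = 1 + 38.3/290 = 1.13207
NF = 10 log₁₀(1.13207) = 0.539 dB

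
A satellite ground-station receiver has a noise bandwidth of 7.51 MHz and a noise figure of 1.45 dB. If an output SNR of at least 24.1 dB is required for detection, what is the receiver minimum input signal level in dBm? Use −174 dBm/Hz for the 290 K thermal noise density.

−79.7 dBm

Sensitivity = −174 + 10 log₁₀(B) + NF + SNR_min
= −174 + 68.76 + 1.45 + 24.1
= −79.69 dBm → −79.7 dBm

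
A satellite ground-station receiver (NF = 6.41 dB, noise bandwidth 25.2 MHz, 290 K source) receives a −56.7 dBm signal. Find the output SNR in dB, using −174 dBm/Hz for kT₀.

36.9 dB

Noise floor: N = −174 + 10 log₁₀(B) + NF
10 log₁₀(2.52×10⁷) = 74.01 dB
N = −174 + 74.01 + 6.41 = −93.58 dBm
SNR = P_sig − N = −56.7 − (−93.58) = 36.88 dB → 36.9 dB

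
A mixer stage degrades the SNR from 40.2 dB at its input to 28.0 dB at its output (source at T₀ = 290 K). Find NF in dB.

NF (dB) = SNR_in(dB) − SNR_out(dB) when the source is at T₀
NF = 40.2 − 28.0 = 12.2 dB

12.2 dB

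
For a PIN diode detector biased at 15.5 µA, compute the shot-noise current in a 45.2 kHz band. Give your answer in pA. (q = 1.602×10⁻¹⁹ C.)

I_n = √(2qI·B)
2qI·B = 2 × 1.602×10⁻¹⁹ × 1.55×10⁻⁵ × 4.52×10⁴ = 2.24×10⁻¹⁹ A²
I_n = √(2.24×10⁻¹⁹) = 4.74×10⁻¹⁰ A = 474 pA

474 pA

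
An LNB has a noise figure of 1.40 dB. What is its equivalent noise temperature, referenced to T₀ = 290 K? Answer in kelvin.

110 K

F = 10^(1.40/10) = 1.38038
T_e = (F − 1)·T₀ = (1.38038 − 1) × 290 = 110 K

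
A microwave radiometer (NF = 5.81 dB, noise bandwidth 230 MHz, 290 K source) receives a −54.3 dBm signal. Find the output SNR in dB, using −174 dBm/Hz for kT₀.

Noise floor: N = −174 + 10 log₁₀(B) + NF
10 log₁₀(2.30×10⁸) = 83.62 dB
N = −174 + 83.62 + 5.81 = −84.57 dBm
SNR = P_sig − N = −54.3 − (−84.57) = 30.27 dB → 30.3 dB

30.3 dB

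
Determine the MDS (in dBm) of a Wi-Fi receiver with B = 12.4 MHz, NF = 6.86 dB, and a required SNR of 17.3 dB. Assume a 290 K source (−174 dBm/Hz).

−78.9 dBm

Sensitivity = −174 + 10 log₁₀(B) + NF + SNR_min
= −174 + 70.93 + 6.86 + 17.3
= −78.91 dBm → −78.9 dBm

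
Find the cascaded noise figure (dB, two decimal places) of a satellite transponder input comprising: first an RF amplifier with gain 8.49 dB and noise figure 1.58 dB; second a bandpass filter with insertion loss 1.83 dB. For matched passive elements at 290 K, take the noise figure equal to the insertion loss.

1.80 dB

Convert to linear (a loss of L dB is a gain of −L dB): F_i = 10^(NF_i/10), G_i = 10^(G_i,dB/10)
  Stage 1: F_1 = 10^(1.58/10) = 1.439, G_1 = 10^(8.49/10) = 7.063
  Stage 2: F_2 = 10^(1.83/10) = 1.524, G_2 = 10^(−1.83/10) = 0.6561
Friis cascade:
  F = 1.439 + (1.524 − 1)/7.063 = 1.513
NF = 10 log₁₀(1.513) = 1.80 dB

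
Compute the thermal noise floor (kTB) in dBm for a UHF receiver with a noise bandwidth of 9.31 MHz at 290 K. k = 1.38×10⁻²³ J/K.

P_n = kTB = 1.38×10⁻²³ × 290 × 9.31×10⁶ = 3.73×10⁻¹⁴ W
In dBm: 10 log₁₀(3.73×10⁻¹⁴ / 10⁻³) = −104.3 dBm

−104.3 dBm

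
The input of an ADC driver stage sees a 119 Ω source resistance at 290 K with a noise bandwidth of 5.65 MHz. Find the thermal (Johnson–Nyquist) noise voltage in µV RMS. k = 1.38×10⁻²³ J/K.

3.28 µV

V_n = √(4kTRB)
4kTRB = 4 × 1.38×10⁻²³ × 290 × 1.19×10² × 5.65×10⁶ = 1.08×10⁻¹¹ V²
V_n = √(1.08×10⁻¹¹) = 3.28×10⁻⁶ V = 3.28 µV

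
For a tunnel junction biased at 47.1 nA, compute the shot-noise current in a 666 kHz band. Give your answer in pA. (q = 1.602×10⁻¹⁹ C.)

100 pA

I_n = √(2qI·B)
2qI·B = 2 × 1.602×10⁻¹⁹ × 4.71×10⁻⁸ × 6.66×10⁵ = 1.01×10⁻²⁰ A²
I_n = √(1.01×10⁻²⁰) = 1.00×10⁻¹⁰ A = 100 pA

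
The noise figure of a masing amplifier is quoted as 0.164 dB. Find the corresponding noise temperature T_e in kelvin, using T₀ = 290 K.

F = 10^(0.164/10) = 1.03848
T_e = (F − 1)·T₀ = (1.03848 − 1) × 290 = 11.2 K

11.2 K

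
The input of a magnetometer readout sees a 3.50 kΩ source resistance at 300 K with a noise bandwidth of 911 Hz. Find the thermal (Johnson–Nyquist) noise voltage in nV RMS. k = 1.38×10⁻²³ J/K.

230 nV

V_n = √(4kTRB)
4kTRB = 4 × 1.38×10⁻²³ × 300 × 3.50×10³ × 9.11×10² = 5.28×10⁻¹⁴ V²
V_n = √(5.28×10⁻¹⁴) = 2.30×10⁻⁷ V = 230 nV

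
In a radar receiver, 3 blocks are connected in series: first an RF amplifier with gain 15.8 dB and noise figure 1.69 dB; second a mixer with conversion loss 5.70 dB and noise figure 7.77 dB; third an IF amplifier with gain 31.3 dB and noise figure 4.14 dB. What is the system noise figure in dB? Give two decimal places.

Convert to linear (a loss of L dB is a gain of −L dB): F_i = 10^(NF_i/10), G_i = 10^(G_i,dB/10)
  Stage 1: F_1 = 10^(1.69/10) = 1.476, G_1 = 10^(15.8/10) = 38.02
  Stage 2: F_2 = 10^(7.77/10) = 5.984, G_2 = 10^(−5.70/10) = 0.2692
  Stage 3: F_3 = 10^(4.14/10) = 2.594, G_3 = 10^(31.3/10) = 1349
Friis cascade:
  F = 1.476 + (5.984 − 1)/38.02 + (2.594 − 1)/10.23 = 1.763
NF = 10 log₁₀(1.763) = 2.46 dB

2.46 dB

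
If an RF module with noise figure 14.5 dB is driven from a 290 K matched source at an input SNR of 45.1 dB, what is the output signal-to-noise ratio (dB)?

30.6 dB

By definition F = SNR_in/SNR_out, so in dB: SNR_out = SNR_in − NF
SNR_out = 45.1 − 14.5 = 30.6 dB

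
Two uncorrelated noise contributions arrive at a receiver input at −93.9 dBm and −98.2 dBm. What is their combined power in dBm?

−92.5 dBm

Convert to linear, add, convert back:
P₁ = 4.07×10⁻¹³ W, P₂ = 1.51×10⁻¹³ W
P_tot = 5.59×10⁻¹³ W → 10 log₁₀(P_tot / 10⁻³) = −92.5 dBm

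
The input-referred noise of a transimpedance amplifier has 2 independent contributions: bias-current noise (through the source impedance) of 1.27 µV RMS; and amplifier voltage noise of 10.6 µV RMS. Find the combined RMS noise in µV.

10.7 µV

Uncorrelated sources add in power (mean-square): V_tot = √(ΣV_i²)
V_tot = √[(1.27×10⁻⁶)² + (1.06×10⁻⁵)²] = 1.07×10⁻⁵ V = 10.7 µV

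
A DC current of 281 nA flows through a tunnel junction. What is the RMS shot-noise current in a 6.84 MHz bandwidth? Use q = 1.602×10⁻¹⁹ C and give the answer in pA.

I_n = √(2qI·B)
2qI·B = 2 × 1.602×10⁻¹⁹ × 2.81×10⁻⁷ × 6.84×10⁶ = 6.16×10⁻¹⁹ A²
I_n = √(6.16×10⁻¹⁹) = 7.85×10⁻¹⁰ A = 785 pA

785 pA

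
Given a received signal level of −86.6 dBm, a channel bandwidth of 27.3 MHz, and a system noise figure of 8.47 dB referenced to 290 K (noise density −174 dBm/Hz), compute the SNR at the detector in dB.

4.6 dB

Noise floor: N = −174 + 10 log₁₀(B) + NF
10 log₁₀(2.73×10⁷) = 74.36 dB
N = −174 + 74.36 + 8.47 = −91.17 dBm
SNR = P_sig − N = −86.6 − (−91.17) = 4.57 dB → 4.6 dB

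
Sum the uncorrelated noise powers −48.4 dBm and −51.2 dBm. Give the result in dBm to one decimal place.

Convert to linear, add, convert back:
P₁ = 1.45×10⁻⁸ W, P₂ = 7.59×10⁻⁹ W
P_tot = 2.20×10⁻⁸ W → 10 log₁₀(P_tot / 10⁻³) = −46.6 dBm

−46.6 dBm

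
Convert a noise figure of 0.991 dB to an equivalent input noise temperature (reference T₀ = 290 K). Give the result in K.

74.3 K

F = 10^(0.991/10) = 1.25632
T_e = (F − 1)·T₀ = (1.25632 − 1) × 290 = 74.3 K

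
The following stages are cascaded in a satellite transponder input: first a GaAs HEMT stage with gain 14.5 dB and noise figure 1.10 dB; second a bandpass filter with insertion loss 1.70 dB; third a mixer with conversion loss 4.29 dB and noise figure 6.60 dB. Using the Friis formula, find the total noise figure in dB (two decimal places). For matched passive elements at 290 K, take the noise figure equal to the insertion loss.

Convert to linear (a loss of L dB is a gain of −L dB): F_i = 10^(NF_i/10), G_i = 10^(G_i,dB/10)
  Stage 1: F_1 = 10^(1.10/10) = 1.288, G_1 = 10^(14.5/10) = 28.18
  Stage 2: F_2 = 10^(1.70/10) = 1.479, G_2 = 10^(−1.70/10) = 0.6761
  Stage 3: F_3 = 10^(6.60/10) = 4.571, G_3 = 10^(−4.29/10) = 0.3724
Friis cascade:
  F = 1.288 + (1.479 − 1)/28.18 + (4.571 − 1)/19.05 = 1.493
NF = 10 log₁₀(1.493) = 1.74 dB

1.74 dB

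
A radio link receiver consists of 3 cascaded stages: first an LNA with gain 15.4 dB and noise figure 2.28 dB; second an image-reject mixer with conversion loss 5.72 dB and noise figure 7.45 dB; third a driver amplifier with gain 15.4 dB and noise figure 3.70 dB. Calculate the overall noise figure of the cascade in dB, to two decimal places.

Convert to linear (a loss of L dB is a gain of −L dB): F_i = 10^(NF_i/10), G_i = 10^(G_i,dB/10)
  Stage 1: F_1 = 10^(2.28/10) = 1.690, G_1 = 10^(15.4/10) = 34.67
  Stage 2: F_2 = 10^(7.45/10) = 5.559, G_2 = 10^(−5.72/10) = 0.2679
  Stage 3: F_3 = 10^(3.70/10) = 2.344, G_3 = 10^(15.4/10) = 34.67
Friis cascade:
  F = 1.690 + (5.559 − 1)/34.67 + (2.344 − 1)/9.290 = 1.967
NF = 10 log₁₀(1.967) = 2.94 dB

2.94 dB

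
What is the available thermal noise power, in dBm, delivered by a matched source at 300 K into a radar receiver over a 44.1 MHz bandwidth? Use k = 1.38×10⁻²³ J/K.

P_n = kTB = 1.38×10⁻²³ × 300 × 4.41×10⁷ = 1.83×10⁻¹³ W
In dBm: 10 log₁₀(1.83×10⁻¹³ / 10⁻³) = −97.4 dBm

−97.4 dBm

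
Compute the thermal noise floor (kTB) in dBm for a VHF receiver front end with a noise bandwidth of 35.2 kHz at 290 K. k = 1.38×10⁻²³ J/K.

P_n = kTB = 1.38×10⁻²³ × 290 × 3.52×10⁴ = 1.41×10⁻¹⁶ W
In dBm: 10 log₁₀(1.41×10⁻¹⁶ / 10⁻³) = −128.5 dBm

−128.5 dBm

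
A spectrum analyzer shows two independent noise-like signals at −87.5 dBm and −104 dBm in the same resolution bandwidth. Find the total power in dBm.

−87.4 dBm

Convert to linear, add, convert back:
P₁ = 1.78×10⁻¹² W, P₂ = 3.98×10⁻¹⁴ W
P_tot = 1.82×10⁻¹² W → 10 log₁₀(P_tot / 10⁻³) = −87.4 dBm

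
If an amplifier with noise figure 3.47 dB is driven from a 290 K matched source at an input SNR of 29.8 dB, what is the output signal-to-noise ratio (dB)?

By definition F = SNR_in/SNR_out, so in dB: SNR_out = SNR_in − NF
SNR_out = 29.8 − 3.47 = 26.33 dB

26.33 dB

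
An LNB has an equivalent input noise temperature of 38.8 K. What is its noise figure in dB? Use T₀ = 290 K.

0.545 dB

F = 1 + T_e/T₀ = 1 + 38.8/290 = 1.13379
NF = 10 log₁₀(1.13379) = 0.545 dB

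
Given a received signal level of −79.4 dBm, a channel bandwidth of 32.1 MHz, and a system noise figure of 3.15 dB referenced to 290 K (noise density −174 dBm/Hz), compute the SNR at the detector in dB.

Noise floor: N = −174 + 10 log₁₀(B) + NF
10 log₁₀(3.21×10⁷) = 75.07 dB
N = −174 + 75.07 + 3.15 = −95.78 dBm
SNR = P_sig − N = −79.4 − (−95.78) = 16.38 dB → 16.4 dB

16.4 dB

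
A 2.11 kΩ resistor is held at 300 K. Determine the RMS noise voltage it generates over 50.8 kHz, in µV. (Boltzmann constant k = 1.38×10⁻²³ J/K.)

1.33 µV

V_n = √(4kTRB)
4kTRB = 4 × 1.38×10⁻²³ × 300 × 2.11×10³ × 5.08×10⁴ = 1.78×10⁻¹² V²
V_n = √(1.78×10⁻¹²) = 1.33×10⁻⁶ V = 1.33 µV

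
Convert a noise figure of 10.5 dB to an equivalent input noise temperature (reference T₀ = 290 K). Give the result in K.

2964 K

F = 10^(10.5/10) = 11.2202
T_e = (F − 1)·T₀ = (11.2202 − 1) × 290 = 2964 K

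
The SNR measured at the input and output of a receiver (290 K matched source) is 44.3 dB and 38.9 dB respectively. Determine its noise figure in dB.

NF (dB) = SNR_in(dB) − SNR_out(dB) when the source is at T₀
NF = 44.3 − 38.9 = 5.4 dB

5.4 dB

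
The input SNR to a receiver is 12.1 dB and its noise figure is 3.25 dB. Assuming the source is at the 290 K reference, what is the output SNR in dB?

8.85 dB

By definition F = SNR_in/SNR_out, so in dB: SNR_out = SNR_in − NF
SNR_out = 12.1 − 3.25 = 8.85 dB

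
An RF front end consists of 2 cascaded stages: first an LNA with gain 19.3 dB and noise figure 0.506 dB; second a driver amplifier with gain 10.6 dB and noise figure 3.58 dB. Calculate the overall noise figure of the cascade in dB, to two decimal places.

0.56 dB

Convert to linear (a loss of L dB is a gain of −L dB): F_i = 10^(NF_i/10), G_i = 10^(G_i,dB/10)
  Stage 1: F_1 = 10^(0.506/10) = 1.124, G_1 = 10^(19.3/10) = 85.11
  Stage 2: F_2 = 10^(3.58/10) = 2.280, G_2 = 10^(10.6/10) = 11.48
Friis cascade:
  F = 1.124 + (2.280 − 1)/85.11 = 1.139
NF = 10 log₁₀(1.139) = 0.56 dB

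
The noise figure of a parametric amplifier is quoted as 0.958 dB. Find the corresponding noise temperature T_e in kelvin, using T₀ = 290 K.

71.6 K

F = 10^(0.958/10) = 1.24681
T_e = (F − 1)·T₀ = (1.24681 − 1) × 290 = 71.6 K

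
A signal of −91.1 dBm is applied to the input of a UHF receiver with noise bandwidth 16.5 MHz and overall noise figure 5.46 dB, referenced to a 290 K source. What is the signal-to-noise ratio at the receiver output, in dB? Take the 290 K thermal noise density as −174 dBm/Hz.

5.3 dB

Noise floor: N = −174 + 10 log₁₀(B) + NF
10 log₁₀(1.65×10⁷) = 72.17 dB
N = −174 + 72.17 + 5.46 = −96.37 dBm
SNR = P_sig − N = −91.1 − (−96.37) = 5.27 dB → 5.3 dB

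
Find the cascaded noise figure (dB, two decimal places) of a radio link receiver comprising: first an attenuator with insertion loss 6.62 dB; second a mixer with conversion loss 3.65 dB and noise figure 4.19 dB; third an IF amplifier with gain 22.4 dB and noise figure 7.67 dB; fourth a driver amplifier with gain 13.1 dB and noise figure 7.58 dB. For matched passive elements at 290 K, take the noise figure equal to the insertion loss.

18.06 dB

Convert to linear (a loss of L dB is a gain of −L dB): F_i = 10^(NF_i/10), G_i = 10^(G_i,dB/10)
  Stage 1: F_1 = 10^(6.62/10) = 4.592, G_1 = 10^(−6.62/10) = 0.2178
  Stage 2: F_2 = 10^(4.19/10) = 2.624, G_2 = 10^(−3.65/10) = 0.4315
  Stage 3: F_3 = 10^(7.67/10) = 5.848, G_3 = 10^(22.4/10) = 173.8
  Stage 4: F_4 = 10^(7.58/10) = 5.728, G_4 = 10^(13.1/10) = 20.42
Friis cascade:
  F = 4.592 + (2.624 − 1)/0.2178 + (5.848 − 1)/0.09397 + (5.728 − 1)/16.33 = 63.93
NF = 10 log₁₀(63.93) = 18.06 dB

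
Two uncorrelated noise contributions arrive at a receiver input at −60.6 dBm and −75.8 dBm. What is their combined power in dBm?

−60.5 dBm

Convert to linear, add, convert back:
P₁ = 8.71×10⁻¹⁰ W, P₂ = 2.63×10⁻¹¹ W
P_tot = 8.97×10⁻¹⁰ W → 10 log₁₀(P_tot / 10⁻³) = −60.5 dBm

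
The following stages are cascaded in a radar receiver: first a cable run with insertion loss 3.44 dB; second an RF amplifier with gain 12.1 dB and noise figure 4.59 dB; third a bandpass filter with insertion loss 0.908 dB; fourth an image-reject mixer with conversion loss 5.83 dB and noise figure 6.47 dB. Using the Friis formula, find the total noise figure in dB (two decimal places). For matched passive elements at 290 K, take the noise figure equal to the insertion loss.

8.43 dB

Convert to linear (a loss of L dB is a gain of −L dB): F_i = 10^(NF_i/10), G_i = 10^(G_i,dB/10)
  Stage 1: F_1 = 10^(3.44/10) = 2.208, G_1 = 10^(−3.44/10) = 0.4529
  Stage 2: F_2 = 10^(4.59/10) = 2.877, G_2 = 10^(12.1/10) = 16.22
  Stage 3: F_3 = 10^(0.908/10) = 1.233, G_3 = 10^(−0.908/10) = 0.8113
  Stage 4: F_4 = 10^(6.47/10) = 4.436, G_4 = 10^(−5.83/10) = 0.2612
Friis cascade:
  F = 2.208 + (2.877 − 1)/0.4529 + (1.233 − 1)/7.345 + (4.436 − 1)/5.959 = 6.962
NF = 10 log₁₀(6.962) = 8.43 dB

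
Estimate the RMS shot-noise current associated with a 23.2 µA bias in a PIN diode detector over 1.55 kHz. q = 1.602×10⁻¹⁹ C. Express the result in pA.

107 pA

I_n = √(2qI·B)
2qI·B = 2 × 1.602×10⁻¹⁹ × 2.32×10⁻⁵ × 1.55×10³ = 1.15×10⁻²⁰ A²
I_n = √(1.15×10⁻²⁰) = 1.07×10⁻¹⁰ A = 107 pA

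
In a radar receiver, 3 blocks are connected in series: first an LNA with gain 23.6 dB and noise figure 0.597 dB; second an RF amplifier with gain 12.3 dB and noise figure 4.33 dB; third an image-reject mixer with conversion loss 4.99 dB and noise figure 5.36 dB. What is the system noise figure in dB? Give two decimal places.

Convert to linear (a loss of L dB is a gain of −L dB): F_i = 10^(NF_i/10), G_i = 10^(G_i,dB/10)
  Stage 1: F_1 = 10^(0.597/10) = 1.147, G_1 = 10^(23.6/10) = 229.1
  Stage 2: F_2 = 10^(4.33/10) = 2.710, G_2 = 10^(12.3/10) = 16.98
  Stage 3: F_3 = 10^(5.36/10) = 3.436, G_3 = 10^(−4.99/10) = 0.3170
Friis cascade:
  F = 1.147 + (2.710 − 1)/229.1 + (3.436 − 1)/3890 = 1.155
NF = 10 log₁₀(1.155) = 0.63 dB

0.63 dB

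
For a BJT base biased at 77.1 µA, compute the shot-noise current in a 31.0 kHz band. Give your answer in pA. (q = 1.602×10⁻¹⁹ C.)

875 pA

I_n = √(2qI·B)
2qI·B = 2 × 1.602×10⁻¹⁹ × 7.71×10⁻⁵ × 3.10×10⁴ = 7.66×10⁻¹⁹ A²
I_n = √(7.66×10⁻¹⁹) = 8.75×10⁻¹⁰ A = 875 pA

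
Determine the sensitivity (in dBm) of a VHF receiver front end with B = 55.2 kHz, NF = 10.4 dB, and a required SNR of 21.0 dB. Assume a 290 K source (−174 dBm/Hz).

−95.2 dBm

Sensitivity = −174 + 10 log₁₀(B) + NF + SNR_min
= −174 + 47.42 + 10.4 + 21.0
= −95.18 dBm → −95.2 dBm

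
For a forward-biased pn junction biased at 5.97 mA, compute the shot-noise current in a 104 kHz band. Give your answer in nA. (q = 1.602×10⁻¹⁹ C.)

I_n = √(2qI·B)
2qI·B = 2 × 1.602×10⁻¹⁹ × 5.97×10⁻³ × 1.04×10⁵ = 1.99×10⁻¹⁶ A²
I_n = √(1.99×10⁻¹⁶) = 1.41×10⁻⁸ A = 14.1 nA

14.1 nA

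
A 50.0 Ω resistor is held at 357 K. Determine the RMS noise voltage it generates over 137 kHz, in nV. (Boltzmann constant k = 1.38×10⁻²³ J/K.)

V_n = √(4kTRB)
4kTRB = 4 × 1.38×10⁻²³ × 357 × 5.00×10¹ × 1.37×10⁵ = 1.35×10⁻¹³ V²
V_n = √(1.35×10⁻¹³) = 3.67×10⁻⁷ V = 367 nV

367 nV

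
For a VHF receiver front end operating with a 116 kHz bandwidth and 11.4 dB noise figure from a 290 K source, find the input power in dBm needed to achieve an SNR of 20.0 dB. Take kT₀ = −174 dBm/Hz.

−92.0 dBm

Sensitivity = −174 + 10 log₁₀(B) + NF + SNR_min
= −174 + 50.64 + 11.4 + 20.0
= −91.96 dBm → −92.0 dBm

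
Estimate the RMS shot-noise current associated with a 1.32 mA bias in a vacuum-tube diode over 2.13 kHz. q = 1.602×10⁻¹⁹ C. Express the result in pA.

I_n = √(2qI·B)
2qI·B = 2 × 1.602×10⁻¹⁹ × 1.32×10⁻³ × 2.13×10³ = 9.01×10⁻¹⁹ A²
I_n = √(9.01×10⁻¹⁹) = 9.49×10⁻¹⁰ A = 949 pA

949 pA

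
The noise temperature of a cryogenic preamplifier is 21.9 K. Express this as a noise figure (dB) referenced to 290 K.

F = 1 + T_e/T₀ = 1 + 21.9/290 = 1.07552
NF = 10 log₁₀(1.07552) = 0.316 dB

0.316 dB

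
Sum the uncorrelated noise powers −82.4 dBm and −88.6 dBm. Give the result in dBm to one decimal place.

−81.5 dBm

Convert to linear, add, convert back:
P₁ = 5.75×10⁻¹² W, P₂ = 1.38×10⁻¹² W
P_tot = 7.13×10⁻¹² W → 10 log₁₀(P_tot / 10⁻³) = −81.5 dBm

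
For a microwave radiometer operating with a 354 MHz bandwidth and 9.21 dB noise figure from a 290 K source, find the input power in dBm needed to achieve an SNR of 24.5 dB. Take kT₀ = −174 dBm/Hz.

Sensitivity = −174 + 10 log₁₀(B) + NF + SNR_min
= −174 + 85.49 + 9.21 + 24.5
= −54.80 dBm → −54.8 dBm

−54.8 dBm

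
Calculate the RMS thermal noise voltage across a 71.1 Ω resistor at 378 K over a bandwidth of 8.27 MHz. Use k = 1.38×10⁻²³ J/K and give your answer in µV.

3.50 µV

V_n = √(4kTRB)
4kTRB = 4 × 1.38×10⁻²³ × 378 × 7.11×10¹ × 8.27×10⁶ = 1.23×10⁻¹¹ V²
V_n = √(1.23×10⁻¹¹) = 3.50×10⁻⁶ V = 3.50 µV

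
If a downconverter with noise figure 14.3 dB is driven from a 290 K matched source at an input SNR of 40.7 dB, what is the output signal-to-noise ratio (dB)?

26.4 dB

By definition F = SNR_in/SNR_out, so in dB: SNR_out = SNR_in − NF
SNR_out = 40.7 − 14.3 = 26.4 dB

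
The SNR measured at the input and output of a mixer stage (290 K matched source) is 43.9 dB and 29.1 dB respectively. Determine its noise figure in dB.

NF (dB) = SNR_in(dB) − SNR_out(dB) when the source is at T₀
NF = 43.9 − 29.1 = 14.8 dB

14.8 dB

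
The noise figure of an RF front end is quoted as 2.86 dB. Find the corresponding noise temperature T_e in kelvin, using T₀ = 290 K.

270 K

F = 10^(2.86/10) = 1.93197
T_e = (F − 1)·T₀ = (1.93197 − 1) × 290 = 270 K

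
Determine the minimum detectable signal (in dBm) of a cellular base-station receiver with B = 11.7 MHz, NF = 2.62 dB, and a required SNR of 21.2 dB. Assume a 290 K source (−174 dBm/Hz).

−79.5 dBm

Sensitivity = −174 + 10 log₁₀(B) + NF + SNR_min
= −174 + 70.68 + 2.62 + 21.2
= −79.50 dBm → −79.5 dBm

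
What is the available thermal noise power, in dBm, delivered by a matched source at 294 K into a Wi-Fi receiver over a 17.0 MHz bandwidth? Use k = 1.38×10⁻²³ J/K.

−101.6 dBm

P_n = kTB = 1.38×10⁻²³ × 294 × 1.70×10⁷ = 6.90×10⁻¹⁴ W
In dBm: 10 log₁₀(6.90×10⁻¹⁴ / 10⁻³) = −101.6 dBm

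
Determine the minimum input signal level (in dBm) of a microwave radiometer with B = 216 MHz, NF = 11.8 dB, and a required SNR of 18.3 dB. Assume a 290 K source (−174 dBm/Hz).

−60.6 dBm

Sensitivity = −174 + 10 log₁₀(B) + NF + SNR_min
= −174 + 83.34 + 11.8 + 18.3
= −60.56 dBm → −60.6 dBm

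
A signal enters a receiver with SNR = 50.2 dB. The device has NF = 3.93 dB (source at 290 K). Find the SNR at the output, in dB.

By definition F = SNR_in/SNR_out, so in dB: SNR_out = SNR_in − NF
SNR_out = 50.2 − 3.93 = 46.27 dB

46.27 dB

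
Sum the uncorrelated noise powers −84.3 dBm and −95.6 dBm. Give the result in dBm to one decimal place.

−84.0 dBm

Convert to linear, add, convert back:
P₁ = 3.72×10⁻¹² W, P₂ = 2.75×10⁻¹³ W
P_tot = 3.99×10⁻¹² W → 10 log₁₀(P_tot / 10⁻³) = −84.0 dBm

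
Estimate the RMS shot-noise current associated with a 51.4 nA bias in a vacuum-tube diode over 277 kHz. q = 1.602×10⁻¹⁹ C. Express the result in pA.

67.5 pA

I_n = √(2qI·B)
2qI·B = 2 × 1.602×10⁻¹⁹ × 5.14×10⁻⁸ × 2.77×10⁵ = 4.56×10⁻²¹ A²
I_n = √(4.56×10⁻²¹) = 6.75×10⁻¹¹ A = 67.5 pA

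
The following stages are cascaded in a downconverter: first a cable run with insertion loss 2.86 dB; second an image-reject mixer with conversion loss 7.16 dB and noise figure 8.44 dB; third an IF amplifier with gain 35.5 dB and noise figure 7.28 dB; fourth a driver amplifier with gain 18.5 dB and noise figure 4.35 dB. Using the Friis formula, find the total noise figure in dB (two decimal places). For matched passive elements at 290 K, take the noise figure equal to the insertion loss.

Convert to linear (a loss of L dB is a gain of −L dB): F_i = 10^(NF_i/10), G_i = 10^(G_i,dB/10)
  Stage 1: F_1 = 10^(2.86/10) = 1.932, G_1 = 10^(−2.86/10) = 0.5176
  Stage 2: F_2 = 10^(8.44/10) = 6.982, G_2 = 10^(−7.16/10) = 0.1923
  Stage 3: F_3 = 10^(7.28/10) = 5.346, G_3 = 10^(35.5/10) = 3548
  Stage 4: F_4 = 10^(4.35/10) = 2.723, G_4 = 10^(18.5/10) = 70.79
Friis cascade:
  F = 1.932 + (6.982 − 1)/0.5176 + (5.346 − 1)/0.09954 + (2.723 − 1)/353.2 = 57.15
NF = 10 log₁₀(57.15) = 17.57 dB

17.57 dB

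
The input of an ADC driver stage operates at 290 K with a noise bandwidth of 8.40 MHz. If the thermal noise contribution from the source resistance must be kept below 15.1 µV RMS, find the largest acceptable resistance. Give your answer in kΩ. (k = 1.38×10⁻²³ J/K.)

1.70 kΩ

Johnson–Nyquist: V_n = √(4kTRB) ⇒ R = V_n² / (4kTB)
4kTB = 4 × 1.38×10⁻²³ × 290 × 8.40×10⁶ = 1.34×10⁻¹³
R = (1.51×10⁻⁵)² / 1.34×10⁻¹³ = 1.70×10³ Ω = 1.70 kΩ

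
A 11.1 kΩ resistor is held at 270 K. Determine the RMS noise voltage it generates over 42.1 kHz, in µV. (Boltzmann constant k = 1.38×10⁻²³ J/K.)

2.64 µV

V_n = √(4kTRB)
4kTRB = 4 × 1.38×10⁻²³ × 270 × 1.11×10⁴ × 4.21×10⁴ = 6.96×10⁻¹² V²
V_n = √(6.96×10⁻¹²) = 2.64×10⁻⁶ V = 2.64 µV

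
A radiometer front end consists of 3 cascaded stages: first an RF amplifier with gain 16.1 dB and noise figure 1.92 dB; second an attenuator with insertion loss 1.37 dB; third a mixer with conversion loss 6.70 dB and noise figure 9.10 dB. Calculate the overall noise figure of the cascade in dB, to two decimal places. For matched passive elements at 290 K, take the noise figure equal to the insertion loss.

Convert to linear (a loss of L dB is a gain of −L dB): F_i = 10^(NF_i/10), G_i = 10^(G_i,dB/10)
  Stage 1: F_1 = 10^(1.92/10) = 1.556, G_1 = 10^(16.1/10) = 40.74
  Stage 2: F_2 = 10^(1.37/10) = 1.371, G_2 = 10^(−1.37/10) = 0.7295
  Stage 3: F_3 = 10^(9.10/10) = 8.128, G_3 = 10^(−6.70/10) = 0.2138
Friis cascade:
  F = 1.556 + (1.371 − 1)/40.74 + (8.128 − 1)/29.72 = 1.805
NF = 10 log₁₀(1.805) = 2.56 dB

2.56 dB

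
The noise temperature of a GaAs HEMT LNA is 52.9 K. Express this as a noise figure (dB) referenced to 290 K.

0.728 dB

F = 1 + T_e/T₀ = 1 + 52.9/290 = 1.18241
NF = 10 log₁₀(1.18241) = 0.728 dB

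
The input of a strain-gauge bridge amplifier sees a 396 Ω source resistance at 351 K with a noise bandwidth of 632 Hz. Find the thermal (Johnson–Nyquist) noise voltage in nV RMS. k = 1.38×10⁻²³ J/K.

69.6 nV

V_n = √(4kTRB)
4kTRB = 4 × 1.38×10⁻²³ × 351 × 3.96×10² × 6.32×10² = 4.85×10⁻¹⁵ V²
V_n = √(4.85×10⁻¹⁵) = 6.96×10⁻⁸ V = 69.6 nV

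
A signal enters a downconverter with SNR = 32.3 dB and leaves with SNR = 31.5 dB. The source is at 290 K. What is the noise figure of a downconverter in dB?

NF (dB) = SNR_in(dB) − SNR_out(dB) when the source is at T₀
NF = 32.3 − 31.5 = 0.8 dB

0.8 dB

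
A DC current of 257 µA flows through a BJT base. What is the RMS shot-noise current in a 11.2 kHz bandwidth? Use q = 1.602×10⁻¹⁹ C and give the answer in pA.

960 pA

I_n = √(2qI·B)
2qI·B = 2 × 1.602×10⁻¹⁹ × 2.57×10⁻⁴ × 1.12×10⁴ = 9.22×10⁻¹⁹ A²
I_n = √(9.22×10⁻¹⁹) = 9.60×10⁻¹⁰ A = 960 pA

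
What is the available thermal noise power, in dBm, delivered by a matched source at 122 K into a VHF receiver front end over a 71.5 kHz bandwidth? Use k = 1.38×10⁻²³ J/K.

P_n = kTB = 1.38×10⁻²³ × 122 × 7.15×10⁴ = 1.20×10⁻¹⁶ W
In dBm: 10 log₁₀(1.20×10⁻¹⁶ / 10⁻³) = −129.2 dBm

−129.2 dBm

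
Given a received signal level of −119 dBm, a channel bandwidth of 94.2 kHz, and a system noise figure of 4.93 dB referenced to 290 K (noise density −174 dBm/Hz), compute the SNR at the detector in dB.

0.3 dB

Noise floor: N = −174 + 10 log₁₀(B) + NF
10 log₁₀(9.42×10⁴) = 49.74 dB
N = −174 + 49.74 + 4.93 = −119.33 dBm
SNR = P_sig − N = −119 − (−119.33) = 0.33 dB → 0.3 dB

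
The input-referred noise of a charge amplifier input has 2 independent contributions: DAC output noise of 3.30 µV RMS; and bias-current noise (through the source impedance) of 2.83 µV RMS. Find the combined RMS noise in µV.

Uncorrelated sources add in power (mean-square): V_tot = √(ΣV_i²)
V_tot = √[(3.30×10⁻⁶)² + (2.83×10⁻⁶)²] = 4.35×10⁻⁶ V = 4.35 µV

4.35 µV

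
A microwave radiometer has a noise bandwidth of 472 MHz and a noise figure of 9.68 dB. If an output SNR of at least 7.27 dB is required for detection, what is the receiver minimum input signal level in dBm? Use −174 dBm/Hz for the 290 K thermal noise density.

Sensitivity = −174 + 10 log₁₀(B) + NF + SNR_min
= −174 + 86.74 + 9.68 + 7.27
= −70.31 dBm → −70.3 dBm

−70.3 dBm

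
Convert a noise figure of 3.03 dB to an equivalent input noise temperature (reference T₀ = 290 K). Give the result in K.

F = 10^(3.03/10) = 2.00909
T_e = (F − 1)·T₀ = (2.00909 − 1) × 290 = 293 K

293 K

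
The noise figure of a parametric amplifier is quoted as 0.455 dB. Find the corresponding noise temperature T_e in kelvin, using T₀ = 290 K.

32.0 K

F = 10^(0.455/10) = 1.11045
T_e = (F − 1)·T₀ = (1.11045 − 1) × 290 = 32.0 K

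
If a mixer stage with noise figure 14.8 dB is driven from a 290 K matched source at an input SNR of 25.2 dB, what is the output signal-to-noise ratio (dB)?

10.4 dB

By definition F = SNR_in/SNR_out, so in dB: SNR_out = SNR_in − NF
SNR_out = 25.2 − 14.8 = 10.4 dB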